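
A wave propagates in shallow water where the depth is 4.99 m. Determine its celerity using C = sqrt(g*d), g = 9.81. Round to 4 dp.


Using the shallow-water approximation:
C = sqrt(g * d) = sqrt(9.81 * 4.99)
C = sqrt(48.9519)
C = 6.9966 m/s

6.9966


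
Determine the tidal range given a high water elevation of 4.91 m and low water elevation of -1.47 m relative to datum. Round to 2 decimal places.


Tidal range = High water - Low water
Tidal range = 4.91 - (-1.47)
Tidal range = 6.38 m

6.38


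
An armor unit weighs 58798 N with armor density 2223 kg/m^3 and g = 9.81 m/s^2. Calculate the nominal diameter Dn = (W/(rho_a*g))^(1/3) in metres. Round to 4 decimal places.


V = W / (rho_a * g)
V = 58798 / (2223 * 9.81)
V = 58798 / 21807.63
V = 2.696212 m^3
Dn = V^(1/3) = 2.696212^(1/3)
Dn = 1.3918 m

1.3918


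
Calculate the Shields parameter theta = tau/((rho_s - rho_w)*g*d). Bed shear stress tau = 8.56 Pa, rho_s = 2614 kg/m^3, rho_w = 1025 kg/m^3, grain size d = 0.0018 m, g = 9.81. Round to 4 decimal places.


theta = tau / ((rho_s - rho_w) * g * d)
rho_s - rho_w = 2614 - 1025 = 1589
Denominator = 1589 * 9.81 * 0.0018 = 28.058562
theta = 8.56 / 28.058562
theta = 0.3051

0.3051


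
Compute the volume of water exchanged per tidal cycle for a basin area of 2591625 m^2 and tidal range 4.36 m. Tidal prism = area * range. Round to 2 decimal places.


Tidal prism = Area * Tidal range
P = 2591625 * 4.36
P = 11299485.00 m^3

11299485.00


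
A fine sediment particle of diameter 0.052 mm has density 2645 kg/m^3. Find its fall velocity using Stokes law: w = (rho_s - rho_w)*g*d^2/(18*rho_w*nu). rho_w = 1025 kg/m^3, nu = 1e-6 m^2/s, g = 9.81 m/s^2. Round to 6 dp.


w = (rho_s - rho_w) * g * d^2 / (18 * rho_w * nu)
d = 0.052 mm = 0.000052 m
rho_s - rho_w = 2645 - 1025 = 1620
Numerator = 1620 * 9.81 * (0.000052)^2 = 0.000042972509
Denominator = 18 * 1025 * 1e-6 = 0.018450
w = 0.002329 m/s

0.002329


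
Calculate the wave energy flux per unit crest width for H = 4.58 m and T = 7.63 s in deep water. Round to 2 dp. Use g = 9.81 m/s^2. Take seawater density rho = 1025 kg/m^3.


P = rho * g^2 * H^2 * T / (32 * pi)
P = 1025 * 9.81^2 * 4.58^2 * 7.63 / (32 * pi)
P = 1025 * 96.2361 * 20.9764 * 7.63 / 100.53096
P = 157042.62 W/m

157042.62


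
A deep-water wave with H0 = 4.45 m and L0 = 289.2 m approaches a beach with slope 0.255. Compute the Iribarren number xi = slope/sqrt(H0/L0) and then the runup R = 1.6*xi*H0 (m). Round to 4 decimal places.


xi = slope / sqrt(H0/L0)
H0/L0 = 4.45/289.2 = 0.015387
sqrt(0.015387) = 0.124045
xi = 0.255 / 0.124045 = 2.055698
R = 1.6 * xi * H0 = 1.6 * 2.055698 * 4.45
R = 14.6366 m

14.6366


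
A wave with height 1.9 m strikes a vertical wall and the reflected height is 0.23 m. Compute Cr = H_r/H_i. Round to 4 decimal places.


Cr = H_r / H_i
Cr = 0.23 / 1.9
Cr = 0.1211

0.1211


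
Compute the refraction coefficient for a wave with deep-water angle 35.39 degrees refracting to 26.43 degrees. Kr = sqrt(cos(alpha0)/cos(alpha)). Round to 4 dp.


Kr = sqrt(cos(alpha0) / cos(alpha))
cos(35.39) = 0.815229
cos(26.43) = 0.895479
Kr = sqrt(0.815229 / 0.895479)
Kr = sqrt(0.910383)
Kr = 0.9541

0.9541


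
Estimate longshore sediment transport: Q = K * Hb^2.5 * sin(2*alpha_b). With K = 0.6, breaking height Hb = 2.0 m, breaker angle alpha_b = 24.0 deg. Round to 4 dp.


Q = K * Hb^2.5 * sin(2 * alpha_b)
Hb^2.5 = 2.0^2.5 = 5.656854
sin(2 * 24.0) = sin(48.0) = 0.743145
Q = 0.6 * 5.656854 * 0.743145
Q = 2.5223 m^3/s

2.5223


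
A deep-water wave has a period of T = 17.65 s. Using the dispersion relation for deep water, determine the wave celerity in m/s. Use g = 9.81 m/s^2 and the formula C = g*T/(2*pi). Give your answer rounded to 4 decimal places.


We use the deep-water celerity formula:
C = g * T / (2 * pi)
C = 9.81 * 17.65 / (2 * 3.14159...)
C = 173.146500 / 6.283185
C = 27.5571 m/s

27.5571


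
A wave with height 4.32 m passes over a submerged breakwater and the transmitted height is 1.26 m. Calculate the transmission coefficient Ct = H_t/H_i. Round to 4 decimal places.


Ct = H_t / H_i
Ct = 1.26 / 4.32
Ct = 0.2917

0.2917


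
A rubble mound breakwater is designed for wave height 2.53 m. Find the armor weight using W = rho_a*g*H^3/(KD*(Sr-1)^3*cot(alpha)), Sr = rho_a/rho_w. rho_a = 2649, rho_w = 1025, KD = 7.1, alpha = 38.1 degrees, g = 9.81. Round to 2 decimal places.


Sr = rho_a / rho_w = 2649 / 1025 = 2.584390
(Sr - 1) = 1.584390
(Sr - 1)^3 = 3.977283
cot(38.1) = 1 / tan(38.1) = 1 / 0.784100 = 1.275347
Numerator = 2649 * 9.81 * 2.53^3 = 420835.6562
Denominator = 7.1 * 3.977283 * 1.275347 = 36.014160
W = 420835.6562 / 36.014160
W = 11685.28 N

11685.28


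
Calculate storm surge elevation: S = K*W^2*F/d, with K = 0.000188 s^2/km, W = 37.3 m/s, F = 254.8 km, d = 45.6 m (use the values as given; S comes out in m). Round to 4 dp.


S = K * W^2 * F / d
W^2 = 37.3^2 = 1391.29
S = 0.000188 * 1391.29 * 254.8 / 45.6
Numerator = 0.000188 * 1391.29 * 254.8 = 66.646130
S = 66.646130 / 45.6 = 1.4615 m

1.4615


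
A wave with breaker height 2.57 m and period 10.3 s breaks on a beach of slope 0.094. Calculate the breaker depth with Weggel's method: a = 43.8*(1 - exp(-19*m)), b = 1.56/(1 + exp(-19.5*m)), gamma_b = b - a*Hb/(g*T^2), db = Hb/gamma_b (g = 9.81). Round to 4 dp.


a = 43.8 * (1 - exp(-19 * m))
exp(-19 * 0.094) = exp(-1.7860) = 0.167629
a = 43.8 * (1 - 0.167629) = 36.457835
b = 1.56 / (1 + exp(-19.5 * m))
exp(-19.5 * 0.094) = exp(-1.8330) = 0.159933
b = 1.56 / (1 + 0.159933) = 1.344905
Hb / (g * T^2) = 2.57 / (9.81 * 10.3^2) = 2.57 / 1040.7429 = 0.00246939
gamma_b = b - a * Hb/(g*T^2) = 1.344905 - 36.457835 * 0.00246939 = 1.254877
db = Hb / gamma_b = 2.57 / 1.254877
db = 2.0480 m

2.0480


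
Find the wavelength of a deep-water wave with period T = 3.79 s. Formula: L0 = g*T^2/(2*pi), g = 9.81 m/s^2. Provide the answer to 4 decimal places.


L0 = g * T^2 / (2 * pi)
L0 = 9.81 * 3.79^2 / (2 * pi)
L0 = 9.81 * 14.3641 / 6.28319
L0 = 140.9118 / 6.28319
L0 = 22.4268 m

22.4268


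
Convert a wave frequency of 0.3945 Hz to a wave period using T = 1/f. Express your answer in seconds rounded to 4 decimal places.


T = 1 / f
T = 1 / 0.3945
T = 2.5349 s

2.5349


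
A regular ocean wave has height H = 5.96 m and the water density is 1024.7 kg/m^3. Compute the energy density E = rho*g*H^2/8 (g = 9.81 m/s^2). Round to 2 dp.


E = (1/8) * rho * g * H^2
E = (1/8) * 1024.7 * 9.81 * 5.96^2
E = 0.125 * 1024.7 * 9.81 * 35.5216
E = 44634.25 J/m^2

44634.25


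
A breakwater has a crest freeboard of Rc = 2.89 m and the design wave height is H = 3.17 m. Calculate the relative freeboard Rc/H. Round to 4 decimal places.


Relative freeboard = Rc / H
= 2.89 / 3.17
= 0.9117

0.9117


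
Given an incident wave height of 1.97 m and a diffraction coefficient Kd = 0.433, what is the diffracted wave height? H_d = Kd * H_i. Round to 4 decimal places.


H_d = Kd * H_i
H_d = 0.433 * 1.97
H_d = 0.8530 m

0.8530


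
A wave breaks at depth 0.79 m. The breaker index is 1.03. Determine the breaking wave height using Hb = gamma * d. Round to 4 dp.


Hb = gamma * d
Hb = 1.03 * 0.79
Hb = 0.8137 m

0.8137


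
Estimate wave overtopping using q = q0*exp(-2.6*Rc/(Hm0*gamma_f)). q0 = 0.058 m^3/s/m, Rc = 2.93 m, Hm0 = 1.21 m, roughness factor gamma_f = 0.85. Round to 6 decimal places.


q = q0 * exp(-2.6 * Rc / (Hm0 * gamma_f))
Exponent = -2.6 * 2.93 / (1.21 * 0.85)
= -2.6 * 2.93 / 1.0285
= -7.406903
exp(-7.406903) = 0.000607
q = 0.058 * 0.000607
q = 0.000035 m^3/s/m

0.000035


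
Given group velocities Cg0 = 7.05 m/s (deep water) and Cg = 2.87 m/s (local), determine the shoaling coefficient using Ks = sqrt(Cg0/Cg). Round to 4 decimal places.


Ks = sqrt(Cg0 / Cg)
Ks = sqrt(7.05 / 2.87)
Ks = sqrt(2.4564)
Ks = 1.5673

1.5673


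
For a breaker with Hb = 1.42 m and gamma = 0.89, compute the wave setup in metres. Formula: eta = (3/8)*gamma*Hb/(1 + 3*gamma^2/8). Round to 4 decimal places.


eta = (3/8) * gamma * Hb / (1 + 3*gamma^2/8)
Numerator = (3/8) * 0.89 * 1.42 = 0.473925
Denominator = 1 + 3*0.89^2/8 = 1 + 0.297038 = 1.297038
eta = 0.473925 / 1.297038
eta = 0.3654 m

0.3654


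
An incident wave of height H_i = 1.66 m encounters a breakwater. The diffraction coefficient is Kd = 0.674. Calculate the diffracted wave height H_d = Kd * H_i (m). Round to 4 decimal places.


H_d = Kd * H_i
H_d = 0.674 * 1.66
H_d = 1.1188 m

1.1188


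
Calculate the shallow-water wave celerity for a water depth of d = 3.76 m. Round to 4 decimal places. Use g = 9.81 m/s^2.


Using the shallow-water approximation:
C = sqrt(g * d) = sqrt(9.81 * 3.76)
C = sqrt(36.8856)
C = 6.0734 m/s

6.0734


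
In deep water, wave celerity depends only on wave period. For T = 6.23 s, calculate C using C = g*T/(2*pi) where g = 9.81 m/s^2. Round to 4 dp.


We use the deep-water celerity formula:
C = g * T / (2 * pi)
C = 9.81 * 6.23 / (2 * 3.14159...)
C = 61.116300 / 6.283185
C = 9.7270 m/s

9.7270


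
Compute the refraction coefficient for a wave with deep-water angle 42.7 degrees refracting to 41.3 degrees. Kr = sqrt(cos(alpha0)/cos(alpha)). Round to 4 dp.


Kr = sqrt(cos(alpha0) / cos(alpha))
cos(42.7) = 0.734915
cos(41.3) = 0.751264
Kr = sqrt(0.734915 / 0.751264)
Kr = sqrt(0.978237)
Kr = 0.9891

0.9891


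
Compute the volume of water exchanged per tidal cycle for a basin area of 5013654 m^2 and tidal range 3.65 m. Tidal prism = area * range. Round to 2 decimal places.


Tidal prism = Area * Tidal range
P = 5013654 * 3.65
P = 18299837.10 m^3

18299837.10


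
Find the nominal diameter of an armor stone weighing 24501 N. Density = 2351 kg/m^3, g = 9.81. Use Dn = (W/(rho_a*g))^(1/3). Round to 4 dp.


V = W / (rho_a * g)
V = 24501 / (2351 * 9.81)
V = 24501 / 23063.31
V = 1.062337 m^3
Dn = V^(1/3) = 1.062337^(1/3)
Dn = 1.0204 m

1.0204


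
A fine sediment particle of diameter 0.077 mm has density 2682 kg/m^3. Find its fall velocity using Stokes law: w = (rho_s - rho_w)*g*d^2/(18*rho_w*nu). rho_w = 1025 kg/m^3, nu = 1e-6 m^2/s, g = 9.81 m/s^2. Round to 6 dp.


w = (rho_s - rho_w) * g * d^2 / (18 * rho_w * nu)
d = 0.077 mm = 0.000077 m
rho_s - rho_w = 2682 - 1025 = 1657
Numerator = 1657 * 9.81 * (0.000077)^2 = 0.000096376903
Denominator = 18 * 1025 * 1e-6 = 0.018450
w = 0.005224 m/s

0.005224


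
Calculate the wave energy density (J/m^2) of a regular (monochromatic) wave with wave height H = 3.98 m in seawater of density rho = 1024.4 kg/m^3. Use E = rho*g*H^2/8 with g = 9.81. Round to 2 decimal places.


E = (1/8) * rho * g * H^2
E = (1/8) * 1024.4 * 9.81 * 3.98^2
E = 0.125 * 1024.4 * 9.81 * 15.8404
E = 19898.24 J/m^2

19898.24


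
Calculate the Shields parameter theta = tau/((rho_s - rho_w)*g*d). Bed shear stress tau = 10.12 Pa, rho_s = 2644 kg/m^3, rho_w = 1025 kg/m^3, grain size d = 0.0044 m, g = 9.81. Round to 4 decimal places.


theta = tau / ((rho_s - rho_w) * g * d)
rho_s - rho_w = 2644 - 1025 = 1619
Denominator = 1619 * 9.81 * 0.0044 = 69.882516
theta = 10.12 / 69.882516
theta = 0.1448

0.1448


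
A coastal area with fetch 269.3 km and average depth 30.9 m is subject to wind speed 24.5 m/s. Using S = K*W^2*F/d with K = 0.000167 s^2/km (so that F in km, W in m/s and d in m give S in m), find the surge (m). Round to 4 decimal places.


S = K * W^2 * F / d
W^2 = 24.5^2 = 600.25
S = 0.000167 * 600.25 * 269.3 / 30.9
Numerator = 0.000167 * 600.25 * 269.3 = 26.995103
S = 26.995103 / 30.9 = 0.8736 m

0.8736


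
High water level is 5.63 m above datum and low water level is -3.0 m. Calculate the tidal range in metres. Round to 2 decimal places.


Tidal range = High water - Low water
Tidal range = 5.63 - (-3.0)
Tidal range = 8.63 m

8.63


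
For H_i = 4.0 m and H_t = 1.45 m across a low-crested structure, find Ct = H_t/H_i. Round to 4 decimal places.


Ct = H_t / H_i
Ct = 1.45 / 4.0
Ct = 0.3625

0.3625


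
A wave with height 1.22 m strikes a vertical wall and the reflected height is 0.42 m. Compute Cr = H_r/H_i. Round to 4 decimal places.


Cr = H_r / H_i
Cr = 0.42 / 1.22
Cr = 0.3443

0.3443


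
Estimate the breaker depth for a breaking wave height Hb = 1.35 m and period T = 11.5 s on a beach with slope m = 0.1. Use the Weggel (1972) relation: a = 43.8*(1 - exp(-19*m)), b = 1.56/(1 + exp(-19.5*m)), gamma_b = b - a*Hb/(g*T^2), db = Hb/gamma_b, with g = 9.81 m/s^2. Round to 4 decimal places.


a = 43.8 * (1 - exp(-19 * m))
exp(-19 * 0.1) = exp(-1.9000) = 0.149569
a = 43.8 * (1 - 0.149569) = 37.248894
b = 1.56 / (1 + exp(-19.5 * m))
exp(-19.5 * 0.1) = exp(-1.9500) = 0.142274
b = 1.56 / (1 + 0.142274) = 1.365697
Hb / (g * T^2) = 1.35 / (9.81 * 11.5^2) = 1.35 / 1297.3725 = 0.00104056
gamma_b = b - a * Hb/(g*T^2) = 1.365697 - 37.248894 * 0.00104056 = 1.326937
db = Hb / gamma_b = 1.35 / 1.326937
db = 1.0174 m

1.0174


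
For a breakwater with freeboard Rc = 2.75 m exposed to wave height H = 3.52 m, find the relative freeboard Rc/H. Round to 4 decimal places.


Relative freeboard = Rc / H
= 2.75 / 3.52
= 0.7813

0.7813


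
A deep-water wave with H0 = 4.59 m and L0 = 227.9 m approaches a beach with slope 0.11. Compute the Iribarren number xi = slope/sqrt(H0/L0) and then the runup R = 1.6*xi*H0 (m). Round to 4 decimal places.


xi = slope / sqrt(H0/L0)
H0/L0 = 4.59/227.9 = 0.020140
sqrt(0.020140) = 0.141917
xi = 0.11 / 0.141917 = 0.775101
R = 1.6 * xi * H0 = 1.6 * 0.775101 * 4.59
R = 5.6923 m

5.6923


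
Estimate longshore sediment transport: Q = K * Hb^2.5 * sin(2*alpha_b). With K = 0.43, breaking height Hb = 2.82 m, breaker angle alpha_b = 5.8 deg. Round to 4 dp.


Q = K * Hb^2.5 * sin(2 * alpha_b)
Hb^2.5 = 2.82^2.5 = 13.354351
sin(2 * 5.8) = sin(11.6) = 0.201078
Q = 0.43 * 13.354351 * 0.201078
Q = 1.1547 m^3/s

1.1547


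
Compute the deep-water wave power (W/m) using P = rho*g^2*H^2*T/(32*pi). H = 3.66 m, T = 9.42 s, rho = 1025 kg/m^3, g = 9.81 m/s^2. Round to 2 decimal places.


P = rho * g^2 * H^2 * T / (32 * pi)
P = 1025 * 9.81^2 * 3.66^2 * 9.42 / (32 * pi)
P = 1025 * 96.2361 * 13.3956 * 9.42 / 100.53096
P = 123815.52 W/m

123815.52


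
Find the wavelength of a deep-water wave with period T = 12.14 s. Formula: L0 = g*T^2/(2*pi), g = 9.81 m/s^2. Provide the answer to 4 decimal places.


L0 = g * T^2 / (2 * pi)
L0 = 9.81 * 12.14^2 / (2 * pi)
L0 = 9.81 * 147.3796 / 6.28319
L0 = 1445.7939 / 6.28319
L0 = 230.1052 m

230.1052


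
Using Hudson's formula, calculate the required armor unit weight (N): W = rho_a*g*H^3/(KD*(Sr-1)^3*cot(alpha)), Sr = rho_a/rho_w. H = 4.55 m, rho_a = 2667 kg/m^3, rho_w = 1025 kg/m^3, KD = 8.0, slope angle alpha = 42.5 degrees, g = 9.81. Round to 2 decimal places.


Sr = rho_a / rho_w = 2667 / 1025 = 2.601951
(Sr - 1) = 1.601951
(Sr - 1)^3 = 4.111004
cot(42.5) = 1 / tan(42.5) = 1 / 0.916331 = 1.091309
Numerator = 2667 * 9.81 * 4.55^3 = 2464485.1921
Denominator = 8.0 * 4.111004 * 1.091309 = 35.890986
W = 2464485.1921 / 35.890986
W = 68665.85 N

68665.85


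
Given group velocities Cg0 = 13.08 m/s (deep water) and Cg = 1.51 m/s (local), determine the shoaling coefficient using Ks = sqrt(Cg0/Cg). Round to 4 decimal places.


Ks = sqrt(Cg0 / Cg)
Ks = sqrt(13.08 / 1.51)
Ks = sqrt(8.6623)
Ks = 2.9432

2.9432


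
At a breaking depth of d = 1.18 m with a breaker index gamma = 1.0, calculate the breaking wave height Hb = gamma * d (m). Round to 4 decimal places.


Hb = gamma * d
Hb = 1.0 * 1.18
Hb = 1.1800 m

1.1800


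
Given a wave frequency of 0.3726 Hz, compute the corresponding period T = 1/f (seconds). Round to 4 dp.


T = 1 / f
T = 1 / 0.3726
T = 2.6838 s

2.6838


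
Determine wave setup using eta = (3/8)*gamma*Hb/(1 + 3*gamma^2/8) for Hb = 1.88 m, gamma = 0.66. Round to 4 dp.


eta = (3/8) * gamma * Hb / (1 + 3*gamma^2/8)
Numerator = (3/8) * 0.66 * 1.88 = 0.465300
Denominator = 1 + 3*0.66^2/8 = 1 + 0.163350 = 1.163350
eta = 0.465300 / 1.163350
eta = 0.4000 m

0.4000


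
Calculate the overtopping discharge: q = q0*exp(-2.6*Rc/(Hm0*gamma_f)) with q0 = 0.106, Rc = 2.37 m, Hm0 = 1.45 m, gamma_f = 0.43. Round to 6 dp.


q = q0 * exp(-2.6 * Rc / (Hm0 * gamma_f))
Exponent = -2.6 * 2.37 / (1.45 * 0.43)
= -2.6 * 2.37 / 0.6235
= -9.882919
exp(-9.882919) = 0.000051
q = 0.106 * 0.000051
q = 0.000005 m^3/s/m

0.000005


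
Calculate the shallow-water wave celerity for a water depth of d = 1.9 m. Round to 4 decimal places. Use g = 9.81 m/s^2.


Using the shallow-water approximation:
C = sqrt(g * d) = sqrt(9.81 * 1.9)
C = sqrt(18.6390)
C = 4.3173 m/s

4.3173


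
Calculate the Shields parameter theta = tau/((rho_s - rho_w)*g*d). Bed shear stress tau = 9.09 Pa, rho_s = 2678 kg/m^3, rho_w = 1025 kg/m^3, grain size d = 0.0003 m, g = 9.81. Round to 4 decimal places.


theta = tau / ((rho_s - rho_w) * g * d)
rho_s - rho_w = 2678 - 1025 = 1653
Denominator = 1653 * 9.81 * 0.0003 = 4.864779
theta = 9.09 / 4.864779
theta = 1.8685

1.8685


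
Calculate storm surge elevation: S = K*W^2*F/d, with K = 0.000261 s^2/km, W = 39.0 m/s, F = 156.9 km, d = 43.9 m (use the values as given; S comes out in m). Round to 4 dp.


S = K * W^2 * F / d
W^2 = 39.0^2 = 1521.00
S = 0.000261 * 1521.00 * 156.9 / 43.9
Numerator = 0.000261 * 1521.00 * 156.9 = 62.286319
S = 62.286319 / 43.9 = 1.4188 m

1.4188


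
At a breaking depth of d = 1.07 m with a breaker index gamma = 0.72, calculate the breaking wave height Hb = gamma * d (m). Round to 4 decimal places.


Hb = gamma * d
Hb = 0.72 * 1.07
Hb = 0.7704 m

0.7704


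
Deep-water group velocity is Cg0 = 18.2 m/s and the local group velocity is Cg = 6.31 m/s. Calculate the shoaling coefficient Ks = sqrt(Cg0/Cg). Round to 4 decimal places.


Ks = sqrt(Cg0 / Cg)
Ks = sqrt(18.2 / 6.31)
Ks = sqrt(2.8843)
Ks = 1.6983

1.6983


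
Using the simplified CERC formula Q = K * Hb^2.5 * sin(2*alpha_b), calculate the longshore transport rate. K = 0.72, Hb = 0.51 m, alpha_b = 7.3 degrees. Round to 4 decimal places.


Q = K * Hb^2.5 * sin(2 * alpha_b)
Hb^2.5 = 0.51^2.5 = 0.185749
sin(2 * 7.3) = sin(14.6) = 0.252069
Q = 0.72 * 0.185749 * 0.252069
Q = 0.0337 m^3/s

0.0337


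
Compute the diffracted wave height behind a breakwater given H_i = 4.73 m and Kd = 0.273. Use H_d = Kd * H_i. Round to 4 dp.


H_d = Kd * H_i
H_d = 0.273 * 4.73
H_d = 1.2913 m

1.2913


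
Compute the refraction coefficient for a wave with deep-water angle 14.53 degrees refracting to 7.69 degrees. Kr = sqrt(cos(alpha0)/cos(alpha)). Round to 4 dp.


Kr = sqrt(cos(alpha0) / cos(alpha))
cos(14.53) = 0.968016
cos(7.69) = 0.991007
Kr = sqrt(0.968016 / 0.991007)
Kr = sqrt(0.976801)
Kr = 0.9883

0.9883


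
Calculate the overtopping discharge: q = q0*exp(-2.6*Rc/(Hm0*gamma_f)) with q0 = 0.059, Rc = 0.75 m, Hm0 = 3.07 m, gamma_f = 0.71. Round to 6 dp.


q = q0 * exp(-2.6 * Rc / (Hm0 * gamma_f))
Exponent = -2.6 * 0.75 / (3.07 * 0.71)
= -2.6 * 0.75 / 2.1797
= -0.894619
exp(-0.894619) = 0.408764
q = 0.059 * 0.408764
q = 0.024117 m^3/s/m

0.024117


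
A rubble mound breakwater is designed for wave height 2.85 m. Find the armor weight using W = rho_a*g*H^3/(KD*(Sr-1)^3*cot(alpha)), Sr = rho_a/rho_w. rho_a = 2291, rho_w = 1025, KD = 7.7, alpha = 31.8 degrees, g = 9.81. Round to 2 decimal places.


Sr = rho_a / rho_w = 2291 / 1025 = 2.235122
(Sr - 1) = 1.235122
(Sr - 1)^3 = 1.884211
cot(31.8) = 1 / tan(31.8) = 1 / 0.620026 = 1.612835
Numerator = 2291 * 9.81 * 2.85^3 = 520269.8711
Denominator = 7.7 * 1.884211 * 1.612835 = 23.399693
W = 520269.8711 / 23.399693
W = 22234.05 N

22234.05


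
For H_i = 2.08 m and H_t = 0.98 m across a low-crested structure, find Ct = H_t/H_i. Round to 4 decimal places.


Ct = H_t / H_i
Ct = 0.98 / 2.08
Ct = 0.4712

0.4712


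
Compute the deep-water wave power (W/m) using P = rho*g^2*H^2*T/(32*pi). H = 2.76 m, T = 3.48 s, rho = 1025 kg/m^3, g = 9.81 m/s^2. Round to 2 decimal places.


P = rho * g^2 * H^2 * T / (32 * pi)
P = 1025 * 9.81^2 * 2.76^2 * 3.48 / (32 * pi)
P = 1025 * 96.2361 * 7.6176 * 3.48 / 100.53096
P = 26011.14 W/m

26011.14


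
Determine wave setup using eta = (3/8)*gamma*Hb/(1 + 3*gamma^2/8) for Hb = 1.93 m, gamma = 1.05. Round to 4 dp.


eta = (3/8) * gamma * Hb / (1 + 3*gamma^2/8)
Numerator = (3/8) * 1.05 * 1.93 = 0.759938
Denominator = 1 + 3*1.05^2/8 = 1 + 0.413438 = 1.413438
eta = 0.759938 / 1.413438
eta = 0.5377 m

0.5377


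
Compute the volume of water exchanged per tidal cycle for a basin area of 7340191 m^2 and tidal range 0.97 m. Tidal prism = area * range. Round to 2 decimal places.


Tidal prism = Area * Tidal range
P = 7340191 * 0.97
P = 7119985.27 m^3

7119985.27


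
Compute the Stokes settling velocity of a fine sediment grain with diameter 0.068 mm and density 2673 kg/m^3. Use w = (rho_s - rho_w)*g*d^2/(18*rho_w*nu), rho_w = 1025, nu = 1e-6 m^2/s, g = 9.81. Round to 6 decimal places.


w = (rho_s - rho_w) * g * d^2 / (18 * rho_w * nu)
d = 0.068 mm = 0.000068 m
rho_s - rho_w = 2673 - 1025 = 1648
Numerator = 1648 * 9.81 * (0.000068)^2 = 0.000074755653
Denominator = 18 * 1025 * 1e-6 = 0.018450
w = 0.004052 m/s

0.004052


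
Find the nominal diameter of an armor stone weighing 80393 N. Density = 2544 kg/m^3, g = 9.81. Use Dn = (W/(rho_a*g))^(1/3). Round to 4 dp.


V = W / (rho_a * g)
V = 80393 / (2544 * 9.81)
V = 80393 / 24956.64
V = 3.221307 m^3
Dn = V^(1/3) = 3.221307^(1/3)
Dn = 1.4769 m

1.4769


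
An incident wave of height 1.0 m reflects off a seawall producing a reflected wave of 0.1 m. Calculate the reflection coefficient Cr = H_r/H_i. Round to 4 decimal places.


Cr = H_r / H_i
Cr = 0.1 / 1.0
Cr = 0.1000

0.1000


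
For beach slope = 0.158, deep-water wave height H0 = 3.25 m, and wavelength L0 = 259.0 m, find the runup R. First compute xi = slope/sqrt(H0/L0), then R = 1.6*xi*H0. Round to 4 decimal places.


xi = slope / sqrt(H0/L0)
H0/L0 = 3.25/259.0 = 0.012548
sqrt(0.012548) = 0.112019
xi = 0.158 / 0.112019 = 1.410475
R = 1.6 * xi * H0 = 1.6 * 1.410475 * 3.25
R = 7.3345 m

7.3345


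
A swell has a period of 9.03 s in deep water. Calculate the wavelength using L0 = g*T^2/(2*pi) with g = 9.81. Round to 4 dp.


L0 = g * T^2 / (2 * pi)
L0 = 9.81 * 9.03^2 / (2 * pi)
L0 = 9.81 * 81.5409 / 6.28319
L0 = 799.9162 / 6.28319
L0 = 127.3106 m

127.3106


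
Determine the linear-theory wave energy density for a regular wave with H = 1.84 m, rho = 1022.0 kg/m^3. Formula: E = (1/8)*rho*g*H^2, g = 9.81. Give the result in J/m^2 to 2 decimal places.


E = (1/8) * rho * g * H^2
E = (1/8) * 1022.0 * 9.81 * 1.84^2
E = 0.125 * 1022.0 * 9.81 * 3.3856
E = 4242.93 J/m^2

4242.93


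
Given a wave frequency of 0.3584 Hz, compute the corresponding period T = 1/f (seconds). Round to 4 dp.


T = 1 / f
T = 1 / 0.3584
T = 2.7902 s

2.7902


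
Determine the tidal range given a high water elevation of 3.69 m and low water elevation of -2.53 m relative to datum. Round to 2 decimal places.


Tidal range = High water - Low water
Tidal range = 3.69 - (-2.53)
Tidal range = 6.22 m

6.22


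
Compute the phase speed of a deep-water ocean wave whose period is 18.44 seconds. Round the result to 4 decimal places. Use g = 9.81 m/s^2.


We use the deep-water celerity formula:
C = g * T / (2 * pi)
C = 9.81 * 18.44 / (2 * 3.14159...)
C = 180.896400 / 6.283185
C = 28.7906 m/s

28.7906


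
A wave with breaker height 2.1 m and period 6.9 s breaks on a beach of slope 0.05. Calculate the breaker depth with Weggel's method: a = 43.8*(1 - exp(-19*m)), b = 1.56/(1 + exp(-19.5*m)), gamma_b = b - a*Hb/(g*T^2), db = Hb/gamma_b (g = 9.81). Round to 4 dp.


a = 43.8 * (1 - exp(-19 * m))
exp(-19 * 0.05) = exp(-0.9500) = 0.386741
a = 43.8 * (1 - 0.386741) = 26.860743
b = 1.56 / (1 + exp(-19.5 * m))
exp(-19.5 * 0.05) = exp(-0.9750) = 0.377192
b = 1.56 / (1 + 0.377192) = 1.132739
Hb / (g * T^2) = 2.1 / (9.81 * 6.9^2) = 2.1 / 467.0541 = 0.00449627
gamma_b = b - a * Hb/(g*T^2) = 1.132739 - 26.860743 * 0.00449627 = 1.011966
db = Hb / gamma_b = 2.1 / 1.011966
db = 2.0752 m

2.0752


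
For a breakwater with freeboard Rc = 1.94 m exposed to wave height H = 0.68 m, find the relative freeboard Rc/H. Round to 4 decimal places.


Relative freeboard = Rc / H
= 1.94 / 0.68
= 2.8529

2.8529


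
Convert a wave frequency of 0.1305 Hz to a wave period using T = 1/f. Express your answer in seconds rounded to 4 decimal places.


T = 1 / f
T = 1 / 0.1305
T = 7.6628 s

7.6628


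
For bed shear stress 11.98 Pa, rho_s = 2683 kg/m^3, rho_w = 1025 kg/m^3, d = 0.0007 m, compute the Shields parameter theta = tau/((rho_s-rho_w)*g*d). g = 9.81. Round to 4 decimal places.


theta = tau / ((rho_s - rho_w) * g * d)
rho_s - rho_w = 2683 - 1025 = 1658
Denominator = 1658 * 9.81 * 0.0007 = 11.385486
theta = 11.98 / 11.385486
theta = 1.0522

1.0522


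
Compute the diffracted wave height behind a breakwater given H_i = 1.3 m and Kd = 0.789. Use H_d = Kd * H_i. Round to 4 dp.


H_d = Kd * H_i
H_d = 0.789 * 1.3
H_d = 1.0257 m

1.0257


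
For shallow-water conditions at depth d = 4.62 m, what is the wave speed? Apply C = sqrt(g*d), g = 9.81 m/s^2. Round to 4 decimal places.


Using the shallow-water approximation:
C = sqrt(g * d) = sqrt(9.81 * 4.62)
C = sqrt(45.3222)
C = 6.7322 m/s

6.7322


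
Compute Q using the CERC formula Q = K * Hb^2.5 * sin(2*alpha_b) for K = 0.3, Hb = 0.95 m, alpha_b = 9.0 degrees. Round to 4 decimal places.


Q = K * Hb^2.5 * sin(2 * alpha_b)
Hb^2.5 = 0.95^2.5 = 0.879648
sin(2 * 9.0) = sin(18.0) = 0.309017
Q = 0.3 * 0.879648 * 0.309017
Q = 0.0815 m^3/s

0.0815


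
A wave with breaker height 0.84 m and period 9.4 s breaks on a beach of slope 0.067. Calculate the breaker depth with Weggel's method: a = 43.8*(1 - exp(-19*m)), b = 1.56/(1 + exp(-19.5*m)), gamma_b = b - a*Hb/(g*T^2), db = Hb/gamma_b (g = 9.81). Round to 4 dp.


a = 43.8 * (1 - exp(-19 * m))
exp(-19 * 0.067) = exp(-1.2730) = 0.279990
a = 43.8 * (1 - 0.279990) = 31.536421
b = 1.56 / (1 + exp(-19.5 * m))
exp(-19.5 * 0.067) = exp(-1.3065) = 0.270766
b = 1.56 / (1 + 0.270766) = 1.227606
Hb / (g * T^2) = 0.84 / (9.81 * 9.4^2) = 0.84 / 866.8116 = 0.00096907
gamma_b = b - a * Hb/(g*T^2) = 1.227606 - 31.536421 * 0.00096907 = 1.197045
db = Hb / gamma_b = 0.84 / 1.197045
db = 0.7017 m

0.7017


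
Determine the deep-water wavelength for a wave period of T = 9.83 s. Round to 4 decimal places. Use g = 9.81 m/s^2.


L0 = g * T^2 / (2 * pi)
L0 = 9.81 * 9.83^2 / (2 * pi)
L0 = 9.81 * 96.6289 / 6.28319
L0 = 947.9295 / 6.28319
L0 = 150.8677 m

150.8677


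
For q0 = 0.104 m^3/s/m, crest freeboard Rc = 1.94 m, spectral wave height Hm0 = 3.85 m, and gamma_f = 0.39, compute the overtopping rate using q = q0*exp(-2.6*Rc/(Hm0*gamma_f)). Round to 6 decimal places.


q = q0 * exp(-2.6 * Rc / (Hm0 * gamma_f))
Exponent = -2.6 * 1.94 / (3.85 * 0.39)
= -2.6 * 1.94 / 1.5015
= -3.359307
exp(-3.359307) = 0.034759
q = 0.104 * 0.034759
q = 0.003615 m^3/s/m

0.003615


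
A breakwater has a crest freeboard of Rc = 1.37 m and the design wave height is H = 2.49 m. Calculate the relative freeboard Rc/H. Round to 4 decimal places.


Relative freeboard = Rc / H
= 1.37 / 2.49
= 0.5502

0.5502


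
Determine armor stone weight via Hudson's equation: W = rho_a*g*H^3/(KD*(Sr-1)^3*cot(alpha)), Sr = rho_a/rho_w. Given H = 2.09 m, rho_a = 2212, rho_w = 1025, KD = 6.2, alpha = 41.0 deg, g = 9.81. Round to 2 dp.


Sr = rho_a / rho_w = 2212 / 1025 = 2.158049
(Sr - 1) = 1.158049
(Sr - 1)^3 = 1.553033
cot(41.0) = 1 / tan(41.0) = 1 / 0.869287 = 1.150368
Numerator = 2212 * 9.81 * 2.09^3 = 198103.8831
Denominator = 6.2 * 1.553033 * 1.150368 = 11.076669
W = 198103.8831 / 11.076669
W = 17884.79 N

17884.79


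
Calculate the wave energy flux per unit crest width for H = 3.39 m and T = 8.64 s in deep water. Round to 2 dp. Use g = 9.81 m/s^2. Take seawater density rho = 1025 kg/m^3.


P = rho * g^2 * H^2 * T / (32 * pi)
P = 1025 * 9.81^2 * 3.39^2 * 8.64 / (32 * pi)
P = 1025 * 96.2361 * 11.4921 * 8.64 / 100.53096
P = 97426.07 W/m

97426.07


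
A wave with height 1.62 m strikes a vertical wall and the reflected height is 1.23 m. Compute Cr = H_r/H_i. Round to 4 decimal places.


Cr = H_r / H_i
Cr = 1.23 / 1.62
Cr = 0.7593

0.7593


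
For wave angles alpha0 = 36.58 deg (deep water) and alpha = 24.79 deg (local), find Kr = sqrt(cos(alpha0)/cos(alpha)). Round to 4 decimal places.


Kr = sqrt(cos(alpha0) / cos(alpha))
cos(36.58) = 0.803026
cos(24.79) = 0.907851
Kr = sqrt(0.803026 / 0.907851)
Kr = sqrt(0.884535)
Kr = 0.9405

0.9405


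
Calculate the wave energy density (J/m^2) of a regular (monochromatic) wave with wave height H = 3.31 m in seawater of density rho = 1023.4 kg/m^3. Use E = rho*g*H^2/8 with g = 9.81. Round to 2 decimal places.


E = (1/8) * rho * g * H^2
E = (1/8) * 1023.4 * 9.81 * 3.31^2
E = 0.125 * 1023.4 * 9.81 * 10.9561
E = 13749.29 J/m^2

13749.29


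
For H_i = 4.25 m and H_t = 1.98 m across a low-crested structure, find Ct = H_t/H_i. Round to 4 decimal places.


Ct = H_t / H_i
Ct = 1.98 / 4.25
Ct = 0.4659

0.4659


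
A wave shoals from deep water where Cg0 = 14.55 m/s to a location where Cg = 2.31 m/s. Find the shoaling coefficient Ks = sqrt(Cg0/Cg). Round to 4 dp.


Ks = sqrt(Cg0 / Cg)
Ks = sqrt(14.55 / 2.31)
Ks = sqrt(6.2987)
Ks = 2.5097

2.5097


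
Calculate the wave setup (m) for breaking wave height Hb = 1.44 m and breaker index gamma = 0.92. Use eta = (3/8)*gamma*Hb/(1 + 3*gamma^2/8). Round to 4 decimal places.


eta = (3/8) * gamma * Hb / (1 + 3*gamma^2/8)
Numerator = (3/8) * 0.92 * 1.44 = 0.496800
Denominator = 1 + 3*0.92^2/8 = 1 + 0.317400 = 1.317400
eta = 0.496800 / 1.317400
eta = 0.3771 m

0.3771


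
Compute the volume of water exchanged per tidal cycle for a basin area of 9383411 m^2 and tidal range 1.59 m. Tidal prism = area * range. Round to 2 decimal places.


Tidal prism = Area * Tidal range
P = 9383411 * 1.59
P = 14919623.49 m^3

14919623.49


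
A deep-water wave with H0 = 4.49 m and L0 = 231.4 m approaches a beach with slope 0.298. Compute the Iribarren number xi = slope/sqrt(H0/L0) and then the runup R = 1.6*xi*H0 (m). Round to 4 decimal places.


xi = slope / sqrt(H0/L0)
H0/L0 = 4.49/231.4 = 0.019404
sqrt(0.019404) = 0.139297
xi = 0.298 / 0.139297 = 2.139315
R = 1.6 * xi * H0 = 1.6 * 2.139315 * 4.49
R = 15.3688 m

15.3688


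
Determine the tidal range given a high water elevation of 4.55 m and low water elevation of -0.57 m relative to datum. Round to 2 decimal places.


Tidal range = High water - Low water
Tidal range = 4.55 - (-0.57)
Tidal range = 5.12 m

5.12


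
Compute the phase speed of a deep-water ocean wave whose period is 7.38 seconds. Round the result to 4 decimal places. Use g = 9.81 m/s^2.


We use the deep-water celerity formula:
C = g * T / (2 * pi)
C = 9.81 * 7.38 / (2 * 3.14159...)
C = 72.397800 / 6.283185
C = 11.5225 m/s

11.5225


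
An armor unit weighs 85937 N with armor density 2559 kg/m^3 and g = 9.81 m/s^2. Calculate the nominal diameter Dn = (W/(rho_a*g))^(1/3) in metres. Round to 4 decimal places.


V = W / (rho_a * g)
V = 85937 / (2559 * 9.81)
V = 85937 / 25103.79
V = 3.423268 m^3
Dn = V^(1/3) = 3.423268^(1/3)
Dn = 1.5071 m

1.5071


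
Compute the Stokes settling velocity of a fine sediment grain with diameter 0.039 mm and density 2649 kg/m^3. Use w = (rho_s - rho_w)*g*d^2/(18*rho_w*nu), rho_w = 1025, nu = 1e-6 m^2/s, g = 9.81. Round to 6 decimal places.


w = (rho_s - rho_w) * g * d^2 / (18 * rho_w * nu)
d = 0.039 mm = 0.000039 m
rho_s - rho_w = 2649 - 1025 = 1624
Numerator = 1624 * 9.81 * (0.000039)^2 = 0.000024231720
Denominator = 18 * 1025 * 1e-6 = 0.018450
w = 0.001313 m/s

0.001313


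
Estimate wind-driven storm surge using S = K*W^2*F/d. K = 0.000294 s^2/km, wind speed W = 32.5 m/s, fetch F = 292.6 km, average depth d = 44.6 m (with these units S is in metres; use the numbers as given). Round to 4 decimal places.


S = K * W^2 * F / d
W^2 = 32.5^2 = 1056.25
S = 0.000294 * 1056.25 * 292.6 / 44.6
Numerator = 0.000294 * 1056.25 * 292.6 = 90.863272
S = 90.863272 / 44.6 = 2.0373 m

2.0373


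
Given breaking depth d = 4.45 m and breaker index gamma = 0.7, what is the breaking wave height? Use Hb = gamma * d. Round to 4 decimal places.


Hb = gamma * d
Hb = 0.7 * 4.45
Hb = 3.1150 m

3.1150


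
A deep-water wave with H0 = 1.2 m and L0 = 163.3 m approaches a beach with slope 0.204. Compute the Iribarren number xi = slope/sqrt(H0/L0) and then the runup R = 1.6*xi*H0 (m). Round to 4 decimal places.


xi = slope / sqrt(H0/L0)
H0/L0 = 1.2/163.3 = 0.007348
sqrt(0.007348) = 0.085723
xi = 0.204 / 0.085723 = 2.379757
R = 1.6 * xi * H0 = 1.6 * 2.379757 * 1.2
R = 4.5691 m

4.5691


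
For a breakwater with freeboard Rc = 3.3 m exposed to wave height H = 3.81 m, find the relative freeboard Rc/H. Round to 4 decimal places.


Relative freeboard = Rc / H
= 3.3 / 3.81
= 0.8661

0.8661


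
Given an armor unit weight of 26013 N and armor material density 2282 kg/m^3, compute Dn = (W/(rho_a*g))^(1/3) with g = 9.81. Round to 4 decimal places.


V = W / (rho_a * g)
V = 26013 / (2282 * 9.81)
V = 26013 / 22386.42
V = 1.161999 m^3
Dn = V^(1/3) = 1.161999^(1/3)
Dn = 1.0513 m

1.0513


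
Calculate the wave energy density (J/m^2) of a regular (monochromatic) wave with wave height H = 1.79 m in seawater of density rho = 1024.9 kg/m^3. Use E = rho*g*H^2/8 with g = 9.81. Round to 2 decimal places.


E = (1/8) * rho * g * H^2
E = (1/8) * 1024.9 * 9.81 * 1.79^2
E = 0.125 * 1024.9 * 9.81 * 3.2041
E = 4026.86 J/m^2

4026.86


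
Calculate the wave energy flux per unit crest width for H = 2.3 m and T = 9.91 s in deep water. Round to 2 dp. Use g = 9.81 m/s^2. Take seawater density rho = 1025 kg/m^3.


P = rho * g^2 * H^2 * T / (32 * pi)
P = 1025 * 9.81^2 * 2.3^2 * 9.91 / (32 * pi)
P = 1025 * 96.2361 * 5.2900 * 9.91 / 100.53096
P = 51438.86 W/m

51438.86


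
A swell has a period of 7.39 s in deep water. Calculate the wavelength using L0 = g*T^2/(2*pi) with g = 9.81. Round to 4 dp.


L0 = g * T^2 / (2 * pi)
L0 = 9.81 * 7.39^2 / (2 * pi)
L0 = 9.81 * 54.6121 / 6.28319
L0 = 535.7447 / 6.28319
L0 = 85.2664 m

85.2664


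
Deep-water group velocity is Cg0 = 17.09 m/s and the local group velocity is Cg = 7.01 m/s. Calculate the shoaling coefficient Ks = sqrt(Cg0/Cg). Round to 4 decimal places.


Ks = sqrt(Cg0 / Cg)
Ks = sqrt(17.09 / 7.01)
Ks = sqrt(2.4379)
Ks = 1.5614

1.5614


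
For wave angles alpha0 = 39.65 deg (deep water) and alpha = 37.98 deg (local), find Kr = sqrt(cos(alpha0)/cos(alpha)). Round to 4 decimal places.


Kr = sqrt(cos(alpha0) / cos(alpha))
cos(39.65) = 0.769957
cos(37.98) = 0.788226
Kr = sqrt(0.769957 / 0.788226)
Kr = sqrt(0.976823)
Kr = 0.9883

0.9883


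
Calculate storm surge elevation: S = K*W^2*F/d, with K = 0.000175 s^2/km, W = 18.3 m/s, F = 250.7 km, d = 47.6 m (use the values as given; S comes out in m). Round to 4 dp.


S = K * W^2 * F / d
W^2 = 18.3^2 = 334.89
S = 0.000175 * 334.89 * 250.7 / 47.6
Numerator = 0.000175 * 334.89 * 250.7 = 14.692462
S = 14.692462 / 47.6 = 0.3087 m

0.3087


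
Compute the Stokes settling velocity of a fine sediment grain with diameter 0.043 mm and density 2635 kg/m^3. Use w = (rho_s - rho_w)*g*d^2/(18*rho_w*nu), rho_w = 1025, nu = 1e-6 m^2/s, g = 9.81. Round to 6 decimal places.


w = (rho_s - rho_w) * g * d^2 / (18 * rho_w * nu)
d = 0.043 mm = 0.000043 m
rho_s - rho_w = 2635 - 1025 = 1610
Numerator = 1610 * 9.81 * (0.000043)^2 = 0.000029203291
Denominator = 18 * 1025 * 1e-6 = 0.018450
w = 0.001583 m/s

0.001583


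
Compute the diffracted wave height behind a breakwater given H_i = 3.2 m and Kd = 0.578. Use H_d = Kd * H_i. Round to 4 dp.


H_d = Kd * H_i
H_d = 0.578 * 3.2
H_d = 1.8496 m

1.8496


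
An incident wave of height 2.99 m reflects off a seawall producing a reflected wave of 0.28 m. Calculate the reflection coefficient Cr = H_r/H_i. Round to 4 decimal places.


Cr = H_r / H_i
Cr = 0.28 / 2.99
Cr = 0.0936

0.0936


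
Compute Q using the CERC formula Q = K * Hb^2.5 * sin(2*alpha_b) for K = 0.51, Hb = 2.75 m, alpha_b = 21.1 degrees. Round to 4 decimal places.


Q = K * Hb^2.5 * sin(2 * alpha_b)
Hb^2.5 = 2.75^2.5 = 12.540987
sin(2 * 21.1) = sin(42.2) = 0.671721
Q = 0.51 * 12.540987 * 0.671721
Q = 4.2963 m^3/s

4.2963


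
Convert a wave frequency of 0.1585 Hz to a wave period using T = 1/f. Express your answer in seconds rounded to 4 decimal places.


T = 1 / f
T = 1 / 0.1585
T = 6.3091 s

6.3091


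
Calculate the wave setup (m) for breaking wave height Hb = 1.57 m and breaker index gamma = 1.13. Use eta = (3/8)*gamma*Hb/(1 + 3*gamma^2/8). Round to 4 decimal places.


eta = (3/8) * gamma * Hb / (1 + 3*gamma^2/8)
Numerator = (3/8) * 1.13 * 1.57 = 0.665287
Denominator = 1 + 3*1.13^2/8 = 1 + 0.478838 = 1.478838
eta = 0.665287 / 1.478838
eta = 0.4499 m

0.4499


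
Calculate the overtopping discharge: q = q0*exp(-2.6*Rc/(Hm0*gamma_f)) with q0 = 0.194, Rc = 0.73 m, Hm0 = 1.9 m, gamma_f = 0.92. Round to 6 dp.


q = q0 * exp(-2.6 * Rc / (Hm0 * gamma_f))
Exponent = -2.6 * 0.73 / (1.9 * 0.92)
= -2.6 * 0.73 / 1.7480
= -1.085812
exp(-1.085812) = 0.337627
q = 0.194 * 0.337627
q = 0.065500 m^3/s/m

0.065500


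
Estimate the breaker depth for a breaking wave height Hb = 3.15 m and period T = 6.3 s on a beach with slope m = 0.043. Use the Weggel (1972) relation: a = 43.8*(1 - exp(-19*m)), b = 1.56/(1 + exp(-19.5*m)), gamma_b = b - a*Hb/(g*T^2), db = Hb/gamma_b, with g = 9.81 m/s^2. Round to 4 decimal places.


a = 43.8 * (1 - exp(-19 * m))
exp(-19 * 0.043) = exp(-0.8170) = 0.441755
a = 43.8 * (1 - 0.441755) = 24.451134
b = 1.56 / (1 + exp(-19.5 * m))
exp(-19.5 * 0.043) = exp(-0.8385) = 0.432359
b = 1.56 / (1 + 0.432359) = 1.089113
Hb / (g * T^2) = 3.15 / (9.81 * 6.3^2) = 3.15 / 389.3589 = 0.00809022
gamma_b = b - a * Hb/(g*T^2) = 1.089113 - 24.451134 * 0.00809022 = 0.891298
db = Hb / gamma_b = 3.15 / 0.891298
db = 3.5342 m

3.5342


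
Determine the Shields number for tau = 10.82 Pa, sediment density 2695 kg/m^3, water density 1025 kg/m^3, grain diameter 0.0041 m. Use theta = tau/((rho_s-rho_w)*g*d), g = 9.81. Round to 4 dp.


theta = tau / ((rho_s - rho_w) * g * d)
rho_s - rho_w = 2695 - 1025 = 1670
Denominator = 1670 * 9.81 * 0.0041 = 67.169070
theta = 10.82 / 67.169070
theta = 0.1611

0.1611


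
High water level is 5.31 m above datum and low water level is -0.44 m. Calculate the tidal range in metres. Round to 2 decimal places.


Tidal range = High water - Low water
Tidal range = 5.31 - (-0.44)
Tidal range = 5.75 m

5.75


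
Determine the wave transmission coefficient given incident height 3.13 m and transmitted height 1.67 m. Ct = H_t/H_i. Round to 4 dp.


Ct = H_t / H_i
Ct = 1.67 / 3.13
Ct = 0.5335

0.5335


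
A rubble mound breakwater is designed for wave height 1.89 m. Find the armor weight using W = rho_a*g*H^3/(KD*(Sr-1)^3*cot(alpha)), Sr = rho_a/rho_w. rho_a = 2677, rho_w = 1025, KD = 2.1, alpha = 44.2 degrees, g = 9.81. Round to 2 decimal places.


Sr = rho_a / rho_w = 2677 / 1025 = 2.611707
(Sr - 1) = 1.611707
(Sr - 1)^3 = 4.186572
cot(44.2) = 1 / tan(44.2) = 1 / 0.972458 = 1.028323
Numerator = 2677 * 9.81 * 1.89^3 = 177297.5732
Denominator = 2.1 * 4.186572 * 1.028323 = 9.040807
W = 177297.5732 / 9.040807
W = 19610.81 N

19610.81


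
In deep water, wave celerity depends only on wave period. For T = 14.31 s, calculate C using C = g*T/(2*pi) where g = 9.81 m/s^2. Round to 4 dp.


We use the deep-water celerity formula:
C = g * T / (2 * pi)
C = 9.81 * 14.31 / (2 * 3.14159...)
C = 140.381100 / 6.283185
C = 22.3423 m/s

22.3423


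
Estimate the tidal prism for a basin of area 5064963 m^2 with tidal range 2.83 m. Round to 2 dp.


Tidal prism = Area * Tidal range
P = 5064963 * 2.83
P = 14333845.29 m^3

14333845.29


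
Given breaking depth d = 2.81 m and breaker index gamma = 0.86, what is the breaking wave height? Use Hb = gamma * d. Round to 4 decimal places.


Hb = gamma * d
Hb = 0.86 * 2.81
Hb = 2.4166 m

2.4166
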